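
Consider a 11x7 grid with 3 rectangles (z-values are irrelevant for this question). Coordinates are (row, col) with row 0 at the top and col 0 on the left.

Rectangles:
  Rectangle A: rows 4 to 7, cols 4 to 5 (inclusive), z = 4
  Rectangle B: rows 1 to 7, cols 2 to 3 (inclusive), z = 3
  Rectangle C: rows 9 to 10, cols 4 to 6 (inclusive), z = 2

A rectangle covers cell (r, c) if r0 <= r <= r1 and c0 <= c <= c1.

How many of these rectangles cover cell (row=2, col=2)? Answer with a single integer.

Answer: 1

Derivation:
Check cell (2,2):
  A: rows 4-7 cols 4-5 -> outside (row miss)
  B: rows 1-7 cols 2-3 -> covers
  C: rows 9-10 cols 4-6 -> outside (row miss)
Count covering = 1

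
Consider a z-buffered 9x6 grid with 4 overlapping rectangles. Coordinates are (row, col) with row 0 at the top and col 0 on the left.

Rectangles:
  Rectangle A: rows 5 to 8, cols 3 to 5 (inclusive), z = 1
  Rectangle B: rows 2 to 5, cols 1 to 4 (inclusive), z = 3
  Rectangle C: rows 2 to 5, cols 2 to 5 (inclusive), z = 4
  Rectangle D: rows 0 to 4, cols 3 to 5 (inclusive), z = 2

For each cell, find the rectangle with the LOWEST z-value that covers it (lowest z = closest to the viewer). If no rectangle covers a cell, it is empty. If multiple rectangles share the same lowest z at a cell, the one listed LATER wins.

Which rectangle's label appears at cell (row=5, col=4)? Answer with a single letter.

Answer: A

Derivation:
Check cell (5,4):
  A: rows 5-8 cols 3-5 z=1 -> covers; best now A (z=1)
  B: rows 2-5 cols 1-4 z=3 -> covers; best now A (z=1)
  C: rows 2-5 cols 2-5 z=4 -> covers; best now A (z=1)
  D: rows 0-4 cols 3-5 -> outside (row miss)
Winner: A at z=1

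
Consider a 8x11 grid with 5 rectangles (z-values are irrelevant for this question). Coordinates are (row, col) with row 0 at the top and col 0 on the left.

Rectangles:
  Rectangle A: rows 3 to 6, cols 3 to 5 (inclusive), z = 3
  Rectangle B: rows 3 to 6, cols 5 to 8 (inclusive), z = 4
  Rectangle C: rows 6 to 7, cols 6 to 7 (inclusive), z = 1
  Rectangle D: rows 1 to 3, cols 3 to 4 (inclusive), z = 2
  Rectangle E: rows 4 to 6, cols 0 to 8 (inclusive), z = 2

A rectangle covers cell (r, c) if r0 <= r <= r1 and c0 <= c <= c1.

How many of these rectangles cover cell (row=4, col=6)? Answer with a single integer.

Check cell (4,6):
  A: rows 3-6 cols 3-5 -> outside (col miss)
  B: rows 3-6 cols 5-8 -> covers
  C: rows 6-7 cols 6-7 -> outside (row miss)
  D: rows 1-3 cols 3-4 -> outside (row miss)
  E: rows 4-6 cols 0-8 -> covers
Count covering = 2

Answer: 2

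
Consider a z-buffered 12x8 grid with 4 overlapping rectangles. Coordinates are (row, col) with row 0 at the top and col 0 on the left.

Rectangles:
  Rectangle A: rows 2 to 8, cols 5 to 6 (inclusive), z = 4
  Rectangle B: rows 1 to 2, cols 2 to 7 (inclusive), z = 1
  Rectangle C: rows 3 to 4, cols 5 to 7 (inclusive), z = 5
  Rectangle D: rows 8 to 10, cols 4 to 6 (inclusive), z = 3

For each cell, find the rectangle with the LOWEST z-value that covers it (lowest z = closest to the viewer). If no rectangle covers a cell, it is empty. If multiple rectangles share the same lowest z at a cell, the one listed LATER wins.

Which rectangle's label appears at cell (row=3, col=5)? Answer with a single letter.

Check cell (3,5):
  A: rows 2-8 cols 5-6 z=4 -> covers; best now A (z=4)
  B: rows 1-2 cols 2-7 -> outside (row miss)
  C: rows 3-4 cols 5-7 z=5 -> covers; best now A (z=4)
  D: rows 8-10 cols 4-6 -> outside (row miss)
Winner: A at z=4

Answer: A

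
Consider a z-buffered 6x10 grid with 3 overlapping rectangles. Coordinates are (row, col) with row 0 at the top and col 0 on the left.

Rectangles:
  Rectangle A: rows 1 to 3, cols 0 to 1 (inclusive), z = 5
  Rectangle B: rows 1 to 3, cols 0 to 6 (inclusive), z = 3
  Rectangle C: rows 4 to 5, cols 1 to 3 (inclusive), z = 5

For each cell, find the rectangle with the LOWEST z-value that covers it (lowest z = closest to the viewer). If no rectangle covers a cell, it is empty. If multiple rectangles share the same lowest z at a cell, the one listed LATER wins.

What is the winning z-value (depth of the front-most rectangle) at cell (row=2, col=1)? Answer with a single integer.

Answer: 3

Derivation:
Check cell (2,1):
  A: rows 1-3 cols 0-1 z=5 -> covers; best now A (z=5)
  B: rows 1-3 cols 0-6 z=3 -> covers; best now B (z=3)
  C: rows 4-5 cols 1-3 -> outside (row miss)
Winner: B at z=3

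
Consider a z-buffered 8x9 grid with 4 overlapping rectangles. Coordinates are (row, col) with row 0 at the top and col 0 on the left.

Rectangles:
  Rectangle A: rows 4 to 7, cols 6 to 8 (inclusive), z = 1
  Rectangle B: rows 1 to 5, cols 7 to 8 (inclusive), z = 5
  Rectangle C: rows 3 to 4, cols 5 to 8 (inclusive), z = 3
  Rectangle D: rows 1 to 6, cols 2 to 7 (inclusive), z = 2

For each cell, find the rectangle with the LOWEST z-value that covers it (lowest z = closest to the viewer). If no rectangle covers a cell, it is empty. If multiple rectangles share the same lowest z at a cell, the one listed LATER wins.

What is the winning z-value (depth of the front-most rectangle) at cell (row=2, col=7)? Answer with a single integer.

Check cell (2,7):
  A: rows 4-7 cols 6-8 -> outside (row miss)
  B: rows 1-5 cols 7-8 z=5 -> covers; best now B (z=5)
  C: rows 3-4 cols 5-8 -> outside (row miss)
  D: rows 1-6 cols 2-7 z=2 -> covers; best now D (z=2)
Winner: D at z=2

Answer: 2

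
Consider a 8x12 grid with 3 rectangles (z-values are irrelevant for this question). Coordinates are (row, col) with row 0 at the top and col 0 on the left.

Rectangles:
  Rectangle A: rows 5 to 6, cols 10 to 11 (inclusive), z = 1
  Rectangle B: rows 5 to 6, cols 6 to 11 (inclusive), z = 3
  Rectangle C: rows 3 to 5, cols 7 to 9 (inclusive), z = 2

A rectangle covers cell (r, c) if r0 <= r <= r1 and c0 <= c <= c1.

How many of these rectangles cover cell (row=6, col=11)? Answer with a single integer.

Answer: 2

Derivation:
Check cell (6,11):
  A: rows 5-6 cols 10-11 -> covers
  B: rows 5-6 cols 6-11 -> covers
  C: rows 3-5 cols 7-9 -> outside (row miss)
Count covering = 2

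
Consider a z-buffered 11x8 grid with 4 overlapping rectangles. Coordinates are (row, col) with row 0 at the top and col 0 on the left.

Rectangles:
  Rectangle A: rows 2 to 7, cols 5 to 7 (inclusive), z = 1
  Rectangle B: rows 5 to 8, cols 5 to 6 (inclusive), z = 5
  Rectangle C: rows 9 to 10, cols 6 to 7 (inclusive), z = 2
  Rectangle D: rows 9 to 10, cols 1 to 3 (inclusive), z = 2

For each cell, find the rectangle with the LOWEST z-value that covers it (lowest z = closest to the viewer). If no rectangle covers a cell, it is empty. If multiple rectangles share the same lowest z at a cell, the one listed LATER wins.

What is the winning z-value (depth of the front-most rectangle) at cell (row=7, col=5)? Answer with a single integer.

Answer: 1

Derivation:
Check cell (7,5):
  A: rows 2-7 cols 5-7 z=1 -> covers; best now A (z=1)
  B: rows 5-8 cols 5-6 z=5 -> covers; best now A (z=1)
  C: rows 9-10 cols 6-7 -> outside (row miss)
  D: rows 9-10 cols 1-3 -> outside (row miss)
Winner: A at z=1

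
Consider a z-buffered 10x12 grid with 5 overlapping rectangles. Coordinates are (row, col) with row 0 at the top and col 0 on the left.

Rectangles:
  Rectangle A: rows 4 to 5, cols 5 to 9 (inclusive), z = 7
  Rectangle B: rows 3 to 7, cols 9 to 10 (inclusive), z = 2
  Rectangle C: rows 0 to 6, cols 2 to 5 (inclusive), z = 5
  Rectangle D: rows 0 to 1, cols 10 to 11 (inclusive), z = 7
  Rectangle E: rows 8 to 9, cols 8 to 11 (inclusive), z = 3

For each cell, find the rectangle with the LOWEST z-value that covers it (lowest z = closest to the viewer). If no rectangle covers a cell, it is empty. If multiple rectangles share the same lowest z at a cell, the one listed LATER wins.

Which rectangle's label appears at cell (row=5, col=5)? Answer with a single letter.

Answer: C

Derivation:
Check cell (5,5):
  A: rows 4-5 cols 5-9 z=7 -> covers; best now A (z=7)
  B: rows 3-7 cols 9-10 -> outside (col miss)
  C: rows 0-6 cols 2-5 z=5 -> covers; best now C (z=5)
  D: rows 0-1 cols 10-11 -> outside (row miss)
  E: rows 8-9 cols 8-11 -> outside (row miss)
Winner: C at z=5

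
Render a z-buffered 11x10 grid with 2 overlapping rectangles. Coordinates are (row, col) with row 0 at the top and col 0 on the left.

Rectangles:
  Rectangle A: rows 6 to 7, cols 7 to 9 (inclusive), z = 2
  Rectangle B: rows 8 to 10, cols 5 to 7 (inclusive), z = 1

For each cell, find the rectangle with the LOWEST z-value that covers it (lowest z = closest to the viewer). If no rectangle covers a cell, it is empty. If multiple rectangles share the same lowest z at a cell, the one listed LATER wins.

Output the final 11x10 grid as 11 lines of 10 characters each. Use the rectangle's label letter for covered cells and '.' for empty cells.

..........
..........
..........
..........
..........
..........
.......AAA
.......AAA
.....BBB..
.....BBB..
.....BBB..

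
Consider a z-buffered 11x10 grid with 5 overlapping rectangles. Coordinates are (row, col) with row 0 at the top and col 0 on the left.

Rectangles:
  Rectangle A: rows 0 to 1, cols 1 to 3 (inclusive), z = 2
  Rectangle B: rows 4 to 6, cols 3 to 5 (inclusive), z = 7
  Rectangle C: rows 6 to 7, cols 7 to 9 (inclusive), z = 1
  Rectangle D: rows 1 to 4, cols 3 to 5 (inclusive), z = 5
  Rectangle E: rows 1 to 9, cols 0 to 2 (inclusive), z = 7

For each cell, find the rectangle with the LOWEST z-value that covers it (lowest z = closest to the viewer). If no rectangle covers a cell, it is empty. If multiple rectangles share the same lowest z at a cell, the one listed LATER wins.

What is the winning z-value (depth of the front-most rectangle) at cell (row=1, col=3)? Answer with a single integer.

Check cell (1,3):
  A: rows 0-1 cols 1-3 z=2 -> covers; best now A (z=2)
  B: rows 4-6 cols 3-5 -> outside (row miss)
  C: rows 6-7 cols 7-9 -> outside (row miss)
  D: rows 1-4 cols 3-5 z=5 -> covers; best now A (z=2)
  E: rows 1-9 cols 0-2 -> outside (col miss)
Winner: A at z=2

Answer: 2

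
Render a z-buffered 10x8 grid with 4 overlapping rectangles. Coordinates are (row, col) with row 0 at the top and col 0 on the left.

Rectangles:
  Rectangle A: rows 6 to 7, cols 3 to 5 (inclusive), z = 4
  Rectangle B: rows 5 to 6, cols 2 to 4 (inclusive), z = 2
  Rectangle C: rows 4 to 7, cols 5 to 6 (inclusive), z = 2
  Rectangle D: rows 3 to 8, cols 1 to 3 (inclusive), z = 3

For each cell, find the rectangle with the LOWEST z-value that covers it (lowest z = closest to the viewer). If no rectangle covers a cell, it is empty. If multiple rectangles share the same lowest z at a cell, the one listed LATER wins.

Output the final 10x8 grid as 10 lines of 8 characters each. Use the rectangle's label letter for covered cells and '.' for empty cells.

........
........
........
.DDD....
.DDD.CC.
.DBBBCC.
.DBBBCC.
.DDDACC.
.DDD....
........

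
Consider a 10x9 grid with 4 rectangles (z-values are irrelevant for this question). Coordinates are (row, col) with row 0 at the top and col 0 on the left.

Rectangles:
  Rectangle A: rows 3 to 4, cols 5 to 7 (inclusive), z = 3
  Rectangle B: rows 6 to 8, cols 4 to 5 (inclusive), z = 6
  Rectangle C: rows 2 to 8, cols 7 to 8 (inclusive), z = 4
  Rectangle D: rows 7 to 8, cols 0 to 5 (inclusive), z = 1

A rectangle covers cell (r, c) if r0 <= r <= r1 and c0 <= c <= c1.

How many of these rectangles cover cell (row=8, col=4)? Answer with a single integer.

Answer: 2

Derivation:
Check cell (8,4):
  A: rows 3-4 cols 5-7 -> outside (row miss)
  B: rows 6-8 cols 4-5 -> covers
  C: rows 2-8 cols 7-8 -> outside (col miss)
  D: rows 7-8 cols 0-5 -> covers
Count covering = 2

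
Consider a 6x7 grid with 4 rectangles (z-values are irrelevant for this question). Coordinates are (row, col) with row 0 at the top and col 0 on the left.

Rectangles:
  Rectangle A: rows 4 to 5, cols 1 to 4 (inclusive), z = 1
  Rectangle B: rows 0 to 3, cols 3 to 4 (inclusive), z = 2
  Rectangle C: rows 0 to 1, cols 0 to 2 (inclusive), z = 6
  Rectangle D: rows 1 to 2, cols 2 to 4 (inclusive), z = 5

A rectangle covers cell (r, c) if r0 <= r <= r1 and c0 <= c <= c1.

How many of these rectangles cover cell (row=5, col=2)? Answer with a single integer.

Answer: 1

Derivation:
Check cell (5,2):
  A: rows 4-5 cols 1-4 -> covers
  B: rows 0-3 cols 3-4 -> outside (row miss)
  C: rows 0-1 cols 0-2 -> outside (row miss)
  D: rows 1-2 cols 2-4 -> outside (row miss)
Count covering = 1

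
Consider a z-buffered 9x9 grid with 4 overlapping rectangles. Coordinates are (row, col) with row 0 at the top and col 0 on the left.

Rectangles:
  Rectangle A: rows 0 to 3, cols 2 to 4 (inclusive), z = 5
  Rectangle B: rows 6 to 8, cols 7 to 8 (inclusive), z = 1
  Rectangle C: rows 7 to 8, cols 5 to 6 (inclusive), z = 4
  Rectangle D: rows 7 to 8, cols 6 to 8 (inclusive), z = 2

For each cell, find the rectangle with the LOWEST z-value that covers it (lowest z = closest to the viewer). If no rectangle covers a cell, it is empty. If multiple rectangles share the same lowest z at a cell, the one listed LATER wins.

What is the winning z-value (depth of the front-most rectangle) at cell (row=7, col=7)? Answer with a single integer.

Answer: 1

Derivation:
Check cell (7,7):
  A: rows 0-3 cols 2-4 -> outside (row miss)
  B: rows 6-8 cols 7-8 z=1 -> covers; best now B (z=1)
  C: rows 7-8 cols 5-6 -> outside (col miss)
  D: rows 7-8 cols 6-8 z=2 -> covers; best now B (z=1)
Winner: B at z=1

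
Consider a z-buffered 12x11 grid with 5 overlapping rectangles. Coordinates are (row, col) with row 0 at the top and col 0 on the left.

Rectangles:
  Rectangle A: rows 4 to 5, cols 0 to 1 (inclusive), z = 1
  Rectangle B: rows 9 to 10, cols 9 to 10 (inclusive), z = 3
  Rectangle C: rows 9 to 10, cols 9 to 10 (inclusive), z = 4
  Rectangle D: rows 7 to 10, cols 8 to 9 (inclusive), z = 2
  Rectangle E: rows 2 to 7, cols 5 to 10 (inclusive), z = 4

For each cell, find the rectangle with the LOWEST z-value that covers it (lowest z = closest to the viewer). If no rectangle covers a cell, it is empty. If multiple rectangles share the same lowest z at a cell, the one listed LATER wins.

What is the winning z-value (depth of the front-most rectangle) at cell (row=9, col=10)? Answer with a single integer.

Answer: 3

Derivation:
Check cell (9,10):
  A: rows 4-5 cols 0-1 -> outside (row miss)
  B: rows 9-10 cols 9-10 z=3 -> covers; best now B (z=3)
  C: rows 9-10 cols 9-10 z=4 -> covers; best now B (z=3)
  D: rows 7-10 cols 8-9 -> outside (col miss)
  E: rows 2-7 cols 5-10 -> outside (row miss)
Winner: B at z=3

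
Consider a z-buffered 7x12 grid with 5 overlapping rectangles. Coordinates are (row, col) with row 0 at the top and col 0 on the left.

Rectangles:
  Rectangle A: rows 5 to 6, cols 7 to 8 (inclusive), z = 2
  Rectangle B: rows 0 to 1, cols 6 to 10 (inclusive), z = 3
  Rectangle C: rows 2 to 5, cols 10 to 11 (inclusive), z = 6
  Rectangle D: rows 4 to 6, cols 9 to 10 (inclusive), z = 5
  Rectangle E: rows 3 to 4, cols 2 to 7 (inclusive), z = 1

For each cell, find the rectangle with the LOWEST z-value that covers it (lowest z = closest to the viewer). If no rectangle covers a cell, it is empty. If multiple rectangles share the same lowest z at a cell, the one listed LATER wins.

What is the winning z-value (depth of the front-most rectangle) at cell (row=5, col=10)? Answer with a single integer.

Check cell (5,10):
  A: rows 5-6 cols 7-8 -> outside (col miss)
  B: rows 0-1 cols 6-10 -> outside (row miss)
  C: rows 2-5 cols 10-11 z=6 -> covers; best now C (z=6)
  D: rows 4-6 cols 9-10 z=5 -> covers; best now D (z=5)
  E: rows 3-4 cols 2-7 -> outside (row miss)
Winner: D at z=5

Answer: 5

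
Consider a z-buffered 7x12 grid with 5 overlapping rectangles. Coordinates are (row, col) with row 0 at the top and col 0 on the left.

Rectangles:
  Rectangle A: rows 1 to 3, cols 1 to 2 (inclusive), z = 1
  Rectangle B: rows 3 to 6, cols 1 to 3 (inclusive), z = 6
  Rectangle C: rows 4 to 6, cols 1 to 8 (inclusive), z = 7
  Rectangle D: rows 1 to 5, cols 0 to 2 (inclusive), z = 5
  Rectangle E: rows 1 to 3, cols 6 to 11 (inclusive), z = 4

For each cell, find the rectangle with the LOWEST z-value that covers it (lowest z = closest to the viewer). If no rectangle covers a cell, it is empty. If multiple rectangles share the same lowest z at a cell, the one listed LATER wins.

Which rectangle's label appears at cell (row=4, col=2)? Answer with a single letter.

Answer: D

Derivation:
Check cell (4,2):
  A: rows 1-3 cols 1-2 -> outside (row miss)
  B: rows 3-6 cols 1-3 z=6 -> covers; best now B (z=6)
  C: rows 4-6 cols 1-8 z=7 -> covers; best now B (z=6)
  D: rows 1-5 cols 0-2 z=5 -> covers; best now D (z=5)
  E: rows 1-3 cols 6-11 -> outside (row miss)
Winner: D at z=5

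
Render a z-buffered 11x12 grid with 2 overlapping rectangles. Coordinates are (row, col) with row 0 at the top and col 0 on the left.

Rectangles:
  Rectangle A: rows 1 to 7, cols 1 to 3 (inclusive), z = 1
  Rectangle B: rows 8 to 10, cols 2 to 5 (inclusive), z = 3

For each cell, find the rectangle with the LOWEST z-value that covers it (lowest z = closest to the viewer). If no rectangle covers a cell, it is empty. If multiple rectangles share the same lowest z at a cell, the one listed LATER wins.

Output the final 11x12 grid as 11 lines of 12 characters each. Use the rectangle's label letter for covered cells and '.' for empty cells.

............
.AAA........
.AAA........
.AAA........
.AAA........
.AAA........
.AAA........
.AAA........
..BBBB......
..BBBB......
..BBBB......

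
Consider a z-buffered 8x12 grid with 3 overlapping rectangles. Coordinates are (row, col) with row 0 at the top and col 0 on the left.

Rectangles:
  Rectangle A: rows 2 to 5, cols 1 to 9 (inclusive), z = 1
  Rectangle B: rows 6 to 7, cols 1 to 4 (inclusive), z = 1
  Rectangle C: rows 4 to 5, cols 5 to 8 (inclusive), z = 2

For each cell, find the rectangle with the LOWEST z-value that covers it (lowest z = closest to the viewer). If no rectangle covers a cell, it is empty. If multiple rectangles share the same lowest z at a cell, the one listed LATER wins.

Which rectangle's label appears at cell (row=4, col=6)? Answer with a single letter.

Check cell (4,6):
  A: rows 2-5 cols 1-9 z=1 -> covers; best now A (z=1)
  B: rows 6-7 cols 1-4 -> outside (row miss)
  C: rows 4-5 cols 5-8 z=2 -> covers; best now A (z=1)
Winner: A at z=1

Answer: A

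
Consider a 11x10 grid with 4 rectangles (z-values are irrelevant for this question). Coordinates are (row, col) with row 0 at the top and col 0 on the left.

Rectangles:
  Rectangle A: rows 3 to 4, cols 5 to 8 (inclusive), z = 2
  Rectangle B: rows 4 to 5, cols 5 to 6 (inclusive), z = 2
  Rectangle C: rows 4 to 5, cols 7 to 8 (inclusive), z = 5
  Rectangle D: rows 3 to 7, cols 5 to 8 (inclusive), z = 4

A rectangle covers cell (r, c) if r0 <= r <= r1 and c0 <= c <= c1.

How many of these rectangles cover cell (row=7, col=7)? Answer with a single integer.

Answer: 1

Derivation:
Check cell (7,7):
  A: rows 3-4 cols 5-8 -> outside (row miss)
  B: rows 4-5 cols 5-6 -> outside (row miss)
  C: rows 4-5 cols 7-8 -> outside (row miss)
  D: rows 3-7 cols 5-8 -> covers
Count covering = 1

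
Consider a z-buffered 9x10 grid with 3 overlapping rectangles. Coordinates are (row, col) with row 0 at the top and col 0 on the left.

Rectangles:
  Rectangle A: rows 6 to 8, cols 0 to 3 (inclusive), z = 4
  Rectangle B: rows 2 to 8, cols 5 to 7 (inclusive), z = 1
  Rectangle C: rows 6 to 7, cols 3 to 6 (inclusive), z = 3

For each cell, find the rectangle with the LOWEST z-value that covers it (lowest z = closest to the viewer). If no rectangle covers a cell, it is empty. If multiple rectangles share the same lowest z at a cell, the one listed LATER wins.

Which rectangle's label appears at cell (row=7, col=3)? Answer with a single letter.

Answer: C

Derivation:
Check cell (7,3):
  A: rows 6-8 cols 0-3 z=4 -> covers; best now A (z=4)
  B: rows 2-8 cols 5-7 -> outside (col miss)
  C: rows 6-7 cols 3-6 z=3 -> covers; best now C (z=3)
Winner: C at z=3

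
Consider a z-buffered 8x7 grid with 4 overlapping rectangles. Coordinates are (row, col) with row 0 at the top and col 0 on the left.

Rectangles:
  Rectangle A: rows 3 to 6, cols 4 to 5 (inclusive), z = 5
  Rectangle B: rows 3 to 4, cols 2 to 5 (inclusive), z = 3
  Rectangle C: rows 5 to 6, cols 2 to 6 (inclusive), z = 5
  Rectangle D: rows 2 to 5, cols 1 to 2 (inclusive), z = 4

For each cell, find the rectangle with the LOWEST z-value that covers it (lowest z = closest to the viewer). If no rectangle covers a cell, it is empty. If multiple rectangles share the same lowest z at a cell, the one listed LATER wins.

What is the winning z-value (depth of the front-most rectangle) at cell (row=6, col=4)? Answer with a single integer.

Check cell (6,4):
  A: rows 3-6 cols 4-5 z=5 -> covers; best now A (z=5)
  B: rows 3-4 cols 2-5 -> outside (row miss)
  C: rows 5-6 cols 2-6 z=5 -> covers; best now C (z=5)
  D: rows 2-5 cols 1-2 -> outside (row miss)
Winner: C at z=5

Answer: 5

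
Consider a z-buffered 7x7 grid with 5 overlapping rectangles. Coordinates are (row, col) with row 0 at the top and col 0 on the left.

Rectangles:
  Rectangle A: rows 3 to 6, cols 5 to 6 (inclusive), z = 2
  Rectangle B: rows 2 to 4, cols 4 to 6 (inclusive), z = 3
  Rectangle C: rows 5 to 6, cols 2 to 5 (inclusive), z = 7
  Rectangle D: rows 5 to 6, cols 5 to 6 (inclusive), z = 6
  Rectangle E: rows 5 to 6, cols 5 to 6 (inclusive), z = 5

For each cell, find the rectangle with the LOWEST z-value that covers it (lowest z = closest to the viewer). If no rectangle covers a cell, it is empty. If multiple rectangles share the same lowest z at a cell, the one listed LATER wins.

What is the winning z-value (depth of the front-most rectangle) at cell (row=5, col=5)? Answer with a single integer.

Check cell (5,5):
  A: rows 3-6 cols 5-6 z=2 -> covers; best now A (z=2)
  B: rows 2-4 cols 4-6 -> outside (row miss)
  C: rows 5-6 cols 2-5 z=7 -> covers; best now A (z=2)
  D: rows 5-6 cols 5-6 z=6 -> covers; best now A (z=2)
  E: rows 5-6 cols 5-6 z=5 -> covers; best now A (z=2)
Winner: A at z=2

Answer: 2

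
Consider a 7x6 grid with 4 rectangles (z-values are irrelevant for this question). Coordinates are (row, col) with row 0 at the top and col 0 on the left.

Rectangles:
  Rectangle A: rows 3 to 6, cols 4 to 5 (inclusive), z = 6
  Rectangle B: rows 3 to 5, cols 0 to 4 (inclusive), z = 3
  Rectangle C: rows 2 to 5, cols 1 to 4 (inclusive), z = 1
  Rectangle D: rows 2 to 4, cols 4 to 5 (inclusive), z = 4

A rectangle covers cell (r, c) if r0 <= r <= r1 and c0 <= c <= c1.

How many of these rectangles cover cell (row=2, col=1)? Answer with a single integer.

Check cell (2,1):
  A: rows 3-6 cols 4-5 -> outside (row miss)
  B: rows 3-5 cols 0-4 -> outside (row miss)
  C: rows 2-5 cols 1-4 -> covers
  D: rows 2-4 cols 4-5 -> outside (col miss)
Count covering = 1

Answer: 1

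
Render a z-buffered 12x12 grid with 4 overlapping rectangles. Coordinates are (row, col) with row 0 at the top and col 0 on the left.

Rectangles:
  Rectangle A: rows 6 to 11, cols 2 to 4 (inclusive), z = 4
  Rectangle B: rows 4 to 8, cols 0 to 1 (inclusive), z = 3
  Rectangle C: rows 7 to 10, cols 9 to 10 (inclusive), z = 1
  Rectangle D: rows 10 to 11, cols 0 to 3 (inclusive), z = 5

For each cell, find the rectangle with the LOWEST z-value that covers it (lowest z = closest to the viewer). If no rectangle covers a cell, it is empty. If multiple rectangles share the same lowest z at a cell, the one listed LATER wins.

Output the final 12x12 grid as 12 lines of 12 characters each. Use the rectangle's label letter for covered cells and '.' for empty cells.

............
............
............
............
BB..........
BB..........
BBAAA.......
BBAAA....CC.
BBAAA....CC.
..AAA....CC.
DDAAA....CC.
DDAAA.......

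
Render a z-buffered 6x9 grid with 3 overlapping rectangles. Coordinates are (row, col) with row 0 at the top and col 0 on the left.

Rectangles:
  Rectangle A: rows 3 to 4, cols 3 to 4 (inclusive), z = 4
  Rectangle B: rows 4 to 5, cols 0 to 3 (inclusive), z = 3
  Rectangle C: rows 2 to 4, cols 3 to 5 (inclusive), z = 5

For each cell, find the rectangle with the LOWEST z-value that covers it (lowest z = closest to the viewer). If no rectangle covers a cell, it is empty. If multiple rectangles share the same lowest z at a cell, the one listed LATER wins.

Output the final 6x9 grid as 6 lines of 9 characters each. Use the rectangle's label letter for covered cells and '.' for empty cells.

.........
.........
...CCC...
...AAC...
BBBBAC...
BBBB.....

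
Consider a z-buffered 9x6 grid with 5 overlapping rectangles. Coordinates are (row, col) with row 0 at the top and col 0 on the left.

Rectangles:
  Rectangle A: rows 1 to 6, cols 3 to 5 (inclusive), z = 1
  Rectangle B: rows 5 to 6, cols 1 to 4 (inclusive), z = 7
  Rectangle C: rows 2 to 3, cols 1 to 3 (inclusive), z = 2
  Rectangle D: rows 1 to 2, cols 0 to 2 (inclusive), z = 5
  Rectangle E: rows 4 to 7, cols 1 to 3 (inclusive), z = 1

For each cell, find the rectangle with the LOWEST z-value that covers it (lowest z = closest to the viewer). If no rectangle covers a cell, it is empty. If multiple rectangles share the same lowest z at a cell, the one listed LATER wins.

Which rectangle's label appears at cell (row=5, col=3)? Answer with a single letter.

Check cell (5,3):
  A: rows 1-6 cols 3-5 z=1 -> covers; best now A (z=1)
  B: rows 5-6 cols 1-4 z=7 -> covers; best now A (z=1)
  C: rows 2-3 cols 1-3 -> outside (row miss)
  D: rows 1-2 cols 0-2 -> outside (row miss)
  E: rows 4-7 cols 1-3 z=1 -> covers; best now E (z=1)
Winner: E at z=1

Answer: E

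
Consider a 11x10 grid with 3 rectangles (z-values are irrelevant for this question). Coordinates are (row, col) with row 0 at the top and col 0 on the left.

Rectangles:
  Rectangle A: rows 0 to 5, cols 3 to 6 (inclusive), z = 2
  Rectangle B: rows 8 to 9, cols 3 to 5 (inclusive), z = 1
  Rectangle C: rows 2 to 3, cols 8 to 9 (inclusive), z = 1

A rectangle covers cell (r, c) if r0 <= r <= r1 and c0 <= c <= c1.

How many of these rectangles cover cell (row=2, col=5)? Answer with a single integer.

Check cell (2,5):
  A: rows 0-5 cols 3-6 -> covers
  B: rows 8-9 cols 3-5 -> outside (row miss)
  C: rows 2-3 cols 8-9 -> outside (col miss)
Count covering = 1

Answer: 1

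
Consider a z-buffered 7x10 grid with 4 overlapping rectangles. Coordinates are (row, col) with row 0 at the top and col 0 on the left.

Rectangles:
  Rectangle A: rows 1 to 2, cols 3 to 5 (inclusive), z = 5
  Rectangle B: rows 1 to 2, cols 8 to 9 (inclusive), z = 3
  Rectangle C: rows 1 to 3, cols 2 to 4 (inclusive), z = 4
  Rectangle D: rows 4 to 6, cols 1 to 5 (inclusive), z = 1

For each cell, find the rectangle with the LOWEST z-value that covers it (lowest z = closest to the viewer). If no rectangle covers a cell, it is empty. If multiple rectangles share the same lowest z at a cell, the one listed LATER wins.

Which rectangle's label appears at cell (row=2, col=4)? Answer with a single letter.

Check cell (2,4):
  A: rows 1-2 cols 3-5 z=5 -> covers; best now A (z=5)
  B: rows 1-2 cols 8-9 -> outside (col miss)
  C: rows 1-3 cols 2-4 z=4 -> covers; best now C (z=4)
  D: rows 4-6 cols 1-5 -> outside (row miss)
Winner: C at z=4

Answer: C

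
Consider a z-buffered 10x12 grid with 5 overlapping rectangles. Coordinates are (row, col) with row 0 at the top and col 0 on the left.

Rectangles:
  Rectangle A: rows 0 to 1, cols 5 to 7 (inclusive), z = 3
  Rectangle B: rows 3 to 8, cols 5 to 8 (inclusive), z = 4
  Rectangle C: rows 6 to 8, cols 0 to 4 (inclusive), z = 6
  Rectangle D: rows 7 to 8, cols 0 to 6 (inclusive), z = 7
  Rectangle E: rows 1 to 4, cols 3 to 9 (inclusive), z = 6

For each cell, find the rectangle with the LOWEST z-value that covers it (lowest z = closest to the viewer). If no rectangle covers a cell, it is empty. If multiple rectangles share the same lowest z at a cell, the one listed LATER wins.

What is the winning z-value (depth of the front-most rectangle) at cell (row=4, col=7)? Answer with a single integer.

Answer: 4

Derivation:
Check cell (4,7):
  A: rows 0-1 cols 5-7 -> outside (row miss)
  B: rows 3-8 cols 5-8 z=4 -> covers; best now B (z=4)
  C: rows 6-8 cols 0-4 -> outside (row miss)
  D: rows 7-8 cols 0-6 -> outside (row miss)
  E: rows 1-4 cols 3-9 z=6 -> covers; best now B (z=4)
Winner: B at z=4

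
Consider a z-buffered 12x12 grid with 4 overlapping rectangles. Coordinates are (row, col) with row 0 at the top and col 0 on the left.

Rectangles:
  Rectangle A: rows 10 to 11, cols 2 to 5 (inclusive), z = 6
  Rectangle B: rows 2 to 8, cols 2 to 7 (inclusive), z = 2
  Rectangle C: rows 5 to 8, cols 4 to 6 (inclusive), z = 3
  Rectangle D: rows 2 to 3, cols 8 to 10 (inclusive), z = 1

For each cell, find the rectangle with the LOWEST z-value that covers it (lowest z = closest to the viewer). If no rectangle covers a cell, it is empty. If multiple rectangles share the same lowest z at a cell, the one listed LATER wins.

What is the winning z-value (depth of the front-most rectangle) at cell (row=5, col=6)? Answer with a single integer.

Check cell (5,6):
  A: rows 10-11 cols 2-5 -> outside (row miss)
  B: rows 2-8 cols 2-7 z=2 -> covers; best now B (z=2)
  C: rows 5-8 cols 4-6 z=3 -> covers; best now B (z=2)
  D: rows 2-3 cols 8-10 -> outside (row miss)
Winner: B at z=2

Answer: 2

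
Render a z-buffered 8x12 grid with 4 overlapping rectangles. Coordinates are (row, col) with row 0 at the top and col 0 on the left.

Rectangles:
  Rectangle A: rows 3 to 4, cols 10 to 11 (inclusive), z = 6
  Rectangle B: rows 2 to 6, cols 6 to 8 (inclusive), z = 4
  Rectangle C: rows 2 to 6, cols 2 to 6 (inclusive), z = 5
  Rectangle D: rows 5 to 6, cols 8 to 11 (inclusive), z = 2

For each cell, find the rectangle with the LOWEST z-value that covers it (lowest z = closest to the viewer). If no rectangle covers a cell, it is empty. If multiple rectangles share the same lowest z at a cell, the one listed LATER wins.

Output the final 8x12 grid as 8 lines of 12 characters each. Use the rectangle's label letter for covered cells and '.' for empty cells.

............
............
..CCCCBBB...
..CCCCBBB.AA
..CCCCBBB.AA
..CCCCBBDDDD
..CCCCBBDDDD
............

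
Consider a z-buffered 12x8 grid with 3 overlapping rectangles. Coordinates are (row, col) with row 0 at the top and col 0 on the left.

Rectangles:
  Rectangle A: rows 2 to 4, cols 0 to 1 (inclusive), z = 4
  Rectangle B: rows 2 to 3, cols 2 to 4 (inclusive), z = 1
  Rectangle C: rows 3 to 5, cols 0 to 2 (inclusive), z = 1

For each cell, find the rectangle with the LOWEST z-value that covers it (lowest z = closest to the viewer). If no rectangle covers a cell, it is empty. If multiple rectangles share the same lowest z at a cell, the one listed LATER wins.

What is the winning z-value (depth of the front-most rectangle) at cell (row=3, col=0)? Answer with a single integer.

Answer: 1

Derivation:
Check cell (3,0):
  A: rows 2-4 cols 0-1 z=4 -> covers; best now A (z=4)
  B: rows 2-3 cols 2-4 -> outside (col miss)
  C: rows 3-5 cols 0-2 z=1 -> covers; best now C (z=1)
Winner: C at z=1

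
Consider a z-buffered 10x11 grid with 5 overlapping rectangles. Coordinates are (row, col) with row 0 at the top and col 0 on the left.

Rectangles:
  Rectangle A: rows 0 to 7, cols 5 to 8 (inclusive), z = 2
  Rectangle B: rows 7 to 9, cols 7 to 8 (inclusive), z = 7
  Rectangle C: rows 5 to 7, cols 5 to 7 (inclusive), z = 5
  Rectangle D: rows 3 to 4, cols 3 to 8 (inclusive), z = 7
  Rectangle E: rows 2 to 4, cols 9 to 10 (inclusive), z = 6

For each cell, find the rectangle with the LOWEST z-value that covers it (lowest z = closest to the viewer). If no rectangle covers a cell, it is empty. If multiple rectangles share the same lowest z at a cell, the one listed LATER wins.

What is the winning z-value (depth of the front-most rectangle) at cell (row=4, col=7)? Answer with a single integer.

Check cell (4,7):
  A: rows 0-7 cols 5-8 z=2 -> covers; best now A (z=2)
  B: rows 7-9 cols 7-8 -> outside (row miss)
  C: rows 5-7 cols 5-7 -> outside (row miss)
  D: rows 3-4 cols 3-8 z=7 -> covers; best now A (z=2)
  E: rows 2-4 cols 9-10 -> outside (col miss)
Winner: A at z=2

Answer: 2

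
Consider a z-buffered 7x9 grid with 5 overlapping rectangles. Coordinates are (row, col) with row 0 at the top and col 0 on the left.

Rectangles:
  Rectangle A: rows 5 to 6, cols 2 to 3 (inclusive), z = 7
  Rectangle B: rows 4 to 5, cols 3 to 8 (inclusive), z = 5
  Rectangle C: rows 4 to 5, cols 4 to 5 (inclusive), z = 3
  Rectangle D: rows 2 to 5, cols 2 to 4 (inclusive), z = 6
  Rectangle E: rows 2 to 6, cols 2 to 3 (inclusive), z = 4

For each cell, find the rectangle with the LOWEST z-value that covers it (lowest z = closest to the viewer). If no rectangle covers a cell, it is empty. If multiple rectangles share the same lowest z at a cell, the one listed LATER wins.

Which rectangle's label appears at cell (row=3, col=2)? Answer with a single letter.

Check cell (3,2):
  A: rows 5-6 cols 2-3 -> outside (row miss)
  B: rows 4-5 cols 3-8 -> outside (row miss)
  C: rows 4-5 cols 4-5 -> outside (row miss)
  D: rows 2-5 cols 2-4 z=6 -> covers; best now D (z=6)
  E: rows 2-6 cols 2-3 z=4 -> covers; best now E (z=4)
Winner: E at z=4

Answer: E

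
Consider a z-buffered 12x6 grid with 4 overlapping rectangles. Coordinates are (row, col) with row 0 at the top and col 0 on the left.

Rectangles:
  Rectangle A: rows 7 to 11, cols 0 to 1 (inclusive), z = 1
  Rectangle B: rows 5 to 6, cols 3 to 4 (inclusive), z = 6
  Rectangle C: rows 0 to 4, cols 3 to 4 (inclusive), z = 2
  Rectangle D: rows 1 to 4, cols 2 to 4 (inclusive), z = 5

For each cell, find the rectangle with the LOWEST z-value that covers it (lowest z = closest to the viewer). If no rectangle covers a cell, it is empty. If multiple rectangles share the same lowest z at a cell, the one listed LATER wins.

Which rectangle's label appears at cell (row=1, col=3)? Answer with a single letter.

Answer: C

Derivation:
Check cell (1,3):
  A: rows 7-11 cols 0-1 -> outside (row miss)
  B: rows 5-6 cols 3-4 -> outside (row miss)
  C: rows 0-4 cols 3-4 z=2 -> covers; best now C (z=2)
  D: rows 1-4 cols 2-4 z=5 -> covers; best now C (z=2)
Winner: C at z=2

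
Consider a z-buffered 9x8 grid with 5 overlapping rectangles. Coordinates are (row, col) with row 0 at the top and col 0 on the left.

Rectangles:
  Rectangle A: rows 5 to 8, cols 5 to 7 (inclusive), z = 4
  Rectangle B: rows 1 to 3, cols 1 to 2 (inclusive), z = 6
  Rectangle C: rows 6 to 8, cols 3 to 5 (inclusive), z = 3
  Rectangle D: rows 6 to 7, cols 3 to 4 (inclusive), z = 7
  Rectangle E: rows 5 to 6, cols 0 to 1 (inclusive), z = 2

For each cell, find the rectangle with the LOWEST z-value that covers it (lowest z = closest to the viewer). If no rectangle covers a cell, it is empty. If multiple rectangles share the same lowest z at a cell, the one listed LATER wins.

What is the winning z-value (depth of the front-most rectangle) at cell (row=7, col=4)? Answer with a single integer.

Check cell (7,4):
  A: rows 5-8 cols 5-7 -> outside (col miss)
  B: rows 1-3 cols 1-2 -> outside (row miss)
  C: rows 6-8 cols 3-5 z=3 -> covers; best now C (z=3)
  D: rows 6-7 cols 3-4 z=7 -> covers; best now C (z=3)
  E: rows 5-6 cols 0-1 -> outside (row miss)
Winner: C at z=3

Answer: 3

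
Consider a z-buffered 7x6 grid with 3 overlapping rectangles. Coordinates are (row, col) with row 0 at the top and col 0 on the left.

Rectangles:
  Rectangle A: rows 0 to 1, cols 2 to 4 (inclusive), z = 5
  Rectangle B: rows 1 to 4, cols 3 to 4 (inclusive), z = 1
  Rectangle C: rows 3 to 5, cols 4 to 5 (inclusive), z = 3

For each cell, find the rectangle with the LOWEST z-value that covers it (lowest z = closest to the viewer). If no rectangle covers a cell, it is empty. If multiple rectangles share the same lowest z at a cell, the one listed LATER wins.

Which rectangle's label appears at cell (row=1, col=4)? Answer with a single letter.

Answer: B

Derivation:
Check cell (1,4):
  A: rows 0-1 cols 2-4 z=5 -> covers; best now A (z=5)
  B: rows 1-4 cols 3-4 z=1 -> covers; best now B (z=1)
  C: rows 3-5 cols 4-5 -> outside (row miss)
Winner: B at z=1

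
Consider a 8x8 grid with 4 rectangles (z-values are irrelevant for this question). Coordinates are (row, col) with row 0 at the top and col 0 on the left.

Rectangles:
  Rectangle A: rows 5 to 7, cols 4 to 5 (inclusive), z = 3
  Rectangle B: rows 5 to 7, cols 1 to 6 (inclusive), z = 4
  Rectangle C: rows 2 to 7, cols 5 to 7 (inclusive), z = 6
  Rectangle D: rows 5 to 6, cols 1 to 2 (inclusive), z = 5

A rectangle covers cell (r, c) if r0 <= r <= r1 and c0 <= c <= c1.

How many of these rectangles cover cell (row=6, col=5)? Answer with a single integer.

Answer: 3

Derivation:
Check cell (6,5):
  A: rows 5-7 cols 4-5 -> covers
  B: rows 5-7 cols 1-6 -> covers
  C: rows 2-7 cols 5-7 -> covers
  D: rows 5-6 cols 1-2 -> outside (col miss)
Count covering = 3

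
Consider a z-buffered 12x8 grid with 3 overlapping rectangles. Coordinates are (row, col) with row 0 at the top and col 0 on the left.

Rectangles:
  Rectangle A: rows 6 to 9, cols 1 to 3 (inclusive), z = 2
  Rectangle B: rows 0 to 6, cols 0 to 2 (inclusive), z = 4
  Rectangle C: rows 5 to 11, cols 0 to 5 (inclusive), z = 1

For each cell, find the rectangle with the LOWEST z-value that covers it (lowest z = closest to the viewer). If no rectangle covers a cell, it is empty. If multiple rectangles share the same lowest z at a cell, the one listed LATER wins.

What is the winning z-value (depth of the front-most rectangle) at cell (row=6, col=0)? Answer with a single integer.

Answer: 1

Derivation:
Check cell (6,0):
  A: rows 6-9 cols 1-3 -> outside (col miss)
  B: rows 0-6 cols 0-2 z=4 -> covers; best now B (z=4)
  C: rows 5-11 cols 0-5 z=1 -> covers; best now C (z=1)
Winner: C at z=1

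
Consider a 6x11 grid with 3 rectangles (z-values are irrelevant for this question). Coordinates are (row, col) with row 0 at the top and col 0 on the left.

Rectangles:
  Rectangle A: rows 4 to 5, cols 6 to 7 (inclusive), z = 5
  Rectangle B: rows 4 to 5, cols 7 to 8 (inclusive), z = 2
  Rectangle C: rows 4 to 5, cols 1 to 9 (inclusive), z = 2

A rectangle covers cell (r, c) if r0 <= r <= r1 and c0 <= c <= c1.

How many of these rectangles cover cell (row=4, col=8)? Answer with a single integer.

Answer: 2

Derivation:
Check cell (4,8):
  A: rows 4-5 cols 6-7 -> outside (col miss)
  B: rows 4-5 cols 7-8 -> covers
  C: rows 4-5 cols 1-9 -> covers
Count covering = 2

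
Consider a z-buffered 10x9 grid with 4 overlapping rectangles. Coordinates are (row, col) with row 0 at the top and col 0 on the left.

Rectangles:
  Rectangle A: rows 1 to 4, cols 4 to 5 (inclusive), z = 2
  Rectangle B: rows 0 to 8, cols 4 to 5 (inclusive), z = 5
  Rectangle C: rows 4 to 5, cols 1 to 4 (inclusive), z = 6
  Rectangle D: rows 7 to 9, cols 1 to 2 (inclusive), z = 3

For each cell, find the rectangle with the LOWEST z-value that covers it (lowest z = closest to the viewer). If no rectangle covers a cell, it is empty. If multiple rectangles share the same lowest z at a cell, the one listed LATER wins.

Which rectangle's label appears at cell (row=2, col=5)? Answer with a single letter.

Check cell (2,5):
  A: rows 1-4 cols 4-5 z=2 -> covers; best now A (z=2)
  B: rows 0-8 cols 4-5 z=5 -> covers; best now A (z=2)
  C: rows 4-5 cols 1-4 -> outside (row miss)
  D: rows 7-9 cols 1-2 -> outside (row miss)
Winner: A at z=2

Answer: A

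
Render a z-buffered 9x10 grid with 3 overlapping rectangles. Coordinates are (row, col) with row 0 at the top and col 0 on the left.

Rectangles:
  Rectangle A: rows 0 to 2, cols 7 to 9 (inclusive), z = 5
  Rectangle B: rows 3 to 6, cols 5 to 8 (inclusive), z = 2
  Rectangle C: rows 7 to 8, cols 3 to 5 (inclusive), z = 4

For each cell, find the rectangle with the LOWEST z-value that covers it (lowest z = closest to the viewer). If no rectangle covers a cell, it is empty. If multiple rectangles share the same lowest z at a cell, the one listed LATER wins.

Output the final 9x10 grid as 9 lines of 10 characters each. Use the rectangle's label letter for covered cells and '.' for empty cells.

.......AAA
.......AAA
.......AAA
.....BBBB.
.....BBBB.
.....BBBB.
.....BBBB.
...CCC....
...CCC....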